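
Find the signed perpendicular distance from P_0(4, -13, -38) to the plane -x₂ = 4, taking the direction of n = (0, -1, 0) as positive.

9

n·P_0 − 4 = 9.
|n| = 1, so the signed distance is 9/1 = 9.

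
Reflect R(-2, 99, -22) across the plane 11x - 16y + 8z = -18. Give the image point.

(86, -29, 42)

With n = (11, -16, 8), the signed offset is (n·R − (-18))/|n|² = -1764/441 = -4.
R' = R − 2t·n = (-2, 99, -22) − (-8)·(11, -16, 8) = (86, -29, 42).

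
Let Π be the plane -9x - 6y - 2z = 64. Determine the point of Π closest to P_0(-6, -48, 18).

The perpendicular from P_0 has direction n = (-9, -6, -2): r = (-6, -48, 18) + t(-9, -6, -2).
Substitute into the plane: n·(P_0 + tn) = 64 gives 306 + 121t = 64, so t = -2.
Foot = (-6, -48, 18) + (-2)·(-9, -6, -2) = (12, -36, 22).

(12, -36, 22)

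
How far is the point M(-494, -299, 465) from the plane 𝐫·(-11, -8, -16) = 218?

8

d = |(-11)·(-494) + (-8)·(-299) + (-16)·465 − 218| / √(121 + 64 + 256) = |168| / 21 = 8.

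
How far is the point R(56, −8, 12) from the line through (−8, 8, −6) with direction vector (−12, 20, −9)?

Direction vector d = (−12, 20, −9).
AP = (64, −16, 18), and AP × d = (−216, 360, 1088).
|AP × d|² = 1360000 and |d|² = 625, so the distance is √(1360000/625) = √2176 = 8√34.

8√34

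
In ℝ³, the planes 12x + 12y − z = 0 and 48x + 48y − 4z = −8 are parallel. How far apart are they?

2/17

Divide the second equation by 4 to match normals: 12x + 12y − z = -2.
Both planes have normal n = (12, 12, −1), |n| = 17. Any point on the first plane is at distance |(-2) − 0|/|n| = 2/17 from the second.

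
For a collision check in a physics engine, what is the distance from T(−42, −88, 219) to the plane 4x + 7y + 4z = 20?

d = |4·(-42) + 7·(-88) + 4·219 − 20| / √(16 + 49 + 16) = |72| / 9 = 8.

8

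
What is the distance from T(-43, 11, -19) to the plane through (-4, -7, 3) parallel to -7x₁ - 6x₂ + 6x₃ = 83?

3

Parallel planes share the normal n = (-7, -6, 6); since (-4, -7, 3) lies on the plane, its equation is -7x₁ - 6x₂ + 6x₃ = 88.
d = |(-7)·(-43) + (-6)·11 + 6·(-19) − 88| / √(49 + 36 + 36) = |33| / 11 = 3.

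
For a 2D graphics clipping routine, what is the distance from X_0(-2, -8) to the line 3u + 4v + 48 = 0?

d = |3·(-2) + 4·(-8) − (-48)| / √(9 + 16) = |10|/5 = 2.

2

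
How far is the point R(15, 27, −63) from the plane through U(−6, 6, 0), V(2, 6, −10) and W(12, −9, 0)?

3√77/11

UV = (8, 0, −10) and UW = (18, −15, 0), so a normal is n = UV × UW = (−150, −180, −120).
d = |(-150)·15 + (-180)·27 + (-120)·(-63) − (-180)| / √(22500 + 32400 + 14400) = |630| / (30√77) = 3√77/11.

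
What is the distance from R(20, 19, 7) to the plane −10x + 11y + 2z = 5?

6/5

Normal vector n = (−10, 11, 2), and n·(20, 19, 7) − 5 = 18.
|n| = √(100 + 121 + 4) = 15, so the distance is |18|/15 = 6/5.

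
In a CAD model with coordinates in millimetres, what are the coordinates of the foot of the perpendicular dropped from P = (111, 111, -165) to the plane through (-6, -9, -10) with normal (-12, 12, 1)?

The perpendicular from P has direction n = (-12, 12, 1): r = (111, 111, -165) + μ(-12, 12, 1).
Substitute into the plane: n·(P + μn) = -46 gives -165 + 289μ = -46, so μ = 7/17.
Foot = (111, 111, -165) + (7/17)·(-12, 12, 1) = (1803/17, 1971/17, -2798/17).

(1803/17, 1971/17, -2798/17)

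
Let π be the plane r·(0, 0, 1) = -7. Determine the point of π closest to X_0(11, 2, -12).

(11, 2, -7)

The perpendicular from X_0 has direction n = (0, 0, 1): r = (11, 2, -12) + λ(0, 0, 1).
Substitute into the plane: n·(X_0 + λn) = -7 gives -12 + 1λ = -7, so λ = 5.
Foot = (11, 2, -12) + 5·(0, 0, 1) = (11, 2, -7).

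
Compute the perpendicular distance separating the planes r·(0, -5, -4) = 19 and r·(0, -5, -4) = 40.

21√41/41

Both planes have normal n = (0, -5, -4), |n| = √41. Any point on the first plane is at distance |40 − 19|/|n| = 21/√41 from the second.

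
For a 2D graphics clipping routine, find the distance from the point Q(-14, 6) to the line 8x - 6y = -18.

d = |8·(-14) + (-6)·6 − (-18)| / √(64 + 36) = |-130|/10 = 13.

13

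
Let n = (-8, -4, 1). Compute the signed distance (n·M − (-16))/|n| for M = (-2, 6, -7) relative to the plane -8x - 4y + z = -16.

1/9

n·M − (-16) = 1.
|n| = 9, so the signed distance is 1/9.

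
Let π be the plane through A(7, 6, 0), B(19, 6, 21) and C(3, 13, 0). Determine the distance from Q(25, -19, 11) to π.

AB = (12, 0, 21) and AC = (-4, 7, 0), so a normal is n = AB × AC = (-147, -84, 84).
Then n·(25, -19, 11) - (-1533) = 378.
|n| = √(21609 + 7056 + 7056) = 189, so the distance is |378|/189 = 2.

2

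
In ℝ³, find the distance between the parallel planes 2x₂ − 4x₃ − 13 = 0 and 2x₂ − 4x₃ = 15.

With common normal n = (0, 2, −4) (|n| = 2√5), the distance is |13 − 15|/|n| = 2/(2√5) = 1/√5.

1/√5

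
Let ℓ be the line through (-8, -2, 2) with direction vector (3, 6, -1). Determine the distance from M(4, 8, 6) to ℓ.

2√19

Direction vector d = (3, 6, -1).
AP = (12, 10, 4); AP·d = 92, |AP|² = 260, |d|² = 46.
distance² = |AP|² − (AP·d)²/|d|² = 260 − 8464/46 = 76, so the distance is 2√19.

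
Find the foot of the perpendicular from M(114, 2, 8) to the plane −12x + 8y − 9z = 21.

(54, 42, -37)

n = (−12, 8, −9), |n|² = 289, and n·M − 21 = -1445.
t = -1445/289 = -5, so the foot is M − t·n = (114, 2, 8) − (-5)·(−12, 8, −9) = (54, 42, −37).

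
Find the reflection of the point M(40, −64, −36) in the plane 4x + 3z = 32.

(168/5, -64, -204/5)

With n = (4, 0, 3), the signed offset is (n·M − 32)/|n|² = 20/25 = 4/5.
M' = M − 2t·n = (40, −64, −36) − (8/5)·(4, 0, 3) = (168/5, −64, −204/5).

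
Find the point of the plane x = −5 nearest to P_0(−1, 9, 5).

The perpendicular from P_0 has direction n = (1, 0, 0): r = (−1, 9, 5) + λ(1, 0, 0).
Substitute into the plane: n·(P_0 + λn) = -5 gives -1 + 1λ = -5, so λ = -4.
Foot = (−1, 9, 5) + (-4)·(1, 0, 0) = (−5, 9, 5).

(-5, 9, 5)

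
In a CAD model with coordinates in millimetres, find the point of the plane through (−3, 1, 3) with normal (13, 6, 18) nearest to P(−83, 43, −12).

(-57, 55, 24)

n = (13, 6, 18), |n|² = 529, and n·P − 21 = -1058.
t = -1058/529 = -2, so the foot is P − t·n = (−83, 43, −12) − (-2)·(13, 6, 18) = (−57, 55, 24).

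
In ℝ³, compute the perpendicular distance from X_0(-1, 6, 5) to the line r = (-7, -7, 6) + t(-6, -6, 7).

Direction vector d = (-6, -6, 7).
AP = (6, 13, -1), and AP × d = (85, -36, 42).
|AP × d|² = 10285 and |d|² = 121, so the distance is √(10285/121) = √85.

√85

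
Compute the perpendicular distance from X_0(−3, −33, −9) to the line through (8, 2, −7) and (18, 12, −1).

√406

A direction vector is d = (10, 10, 6).
AP = (−11, −35, −2), and AP × d = (−190, 46, 240).
|AP × d|² = 95816 and |d|² = 236, so the distance is √(95816/236) = √406.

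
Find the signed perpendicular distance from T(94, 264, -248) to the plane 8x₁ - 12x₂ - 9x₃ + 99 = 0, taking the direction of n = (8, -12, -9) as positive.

n·T − (-99) = -85.
|n| = 17, so the signed distance is -85/17 = -5.

-5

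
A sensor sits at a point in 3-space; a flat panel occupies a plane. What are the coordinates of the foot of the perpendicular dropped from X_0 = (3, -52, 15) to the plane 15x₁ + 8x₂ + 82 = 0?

n = (15, 8, 0), |n|² = 289, and n·X_0 − (-82) = -289.
t = -289/289 = -1, so the foot is X_0 − t·n = (3, -52, 15) − (-1)·(15, 8, 0) = (18, -44, 15).

(18, -44, 15)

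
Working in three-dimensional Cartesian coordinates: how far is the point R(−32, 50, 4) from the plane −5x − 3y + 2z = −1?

19/√38

n = (−5, −3, 2); n·P − (-1) = 19; |n| = √38; distance = 19/√38 = √38/2.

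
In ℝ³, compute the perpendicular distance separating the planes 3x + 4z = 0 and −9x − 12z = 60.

Divide the second equation by -3 to match normals: 3x + 4z = -20.
With common normal n = (3, 0, 4) (|n| = 5), the distance is |0 − (-20)|/|n| = 20/5 = 4.

4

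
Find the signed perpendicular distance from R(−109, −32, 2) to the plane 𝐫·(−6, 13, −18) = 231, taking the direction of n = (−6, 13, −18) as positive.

n·R − 231 = -29.
|n| = 23, so the signed distance is -29/23.

-29/23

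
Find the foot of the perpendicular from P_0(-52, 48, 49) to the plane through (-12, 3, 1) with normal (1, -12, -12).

(-48, 0, 1)

The perpendicular from P_0 has direction n = (1, -12, -12): r = (-52, 48, 49) + t(1, -12, -12).
Substitute into the plane: n·(P_0 + tn) = -60 gives -1216 + 289t = -60, so t = 4.
Foot = (-52, 48, 49) + 4·(1, -12, -12) = (-48, 0, 1).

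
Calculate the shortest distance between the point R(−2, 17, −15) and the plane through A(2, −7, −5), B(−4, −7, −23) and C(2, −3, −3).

AB = (−6, 0, −18) and AC = (0, 4, 2), so a normal is n = AB × AC = (72, 12, −24).
n = (72, 12, −24); n·P − 180 = 240; |n| = 12√41; distance = 240/(12√41) = 20√41/41.

20/√41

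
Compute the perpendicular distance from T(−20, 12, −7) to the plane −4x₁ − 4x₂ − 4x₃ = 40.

5√3/3

Normal vector n = (−4, −4, −4), and n·(−20, 12, −7) − 40 = 20.
|n| = √(16 + 16 + 16) = 4√3, so the distance is |20|/(4√3) = 5√3/3.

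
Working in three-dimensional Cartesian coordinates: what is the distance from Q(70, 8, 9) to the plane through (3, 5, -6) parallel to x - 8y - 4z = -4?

17/9

Parallel planes share the normal n = (1, -8, -4); since (3, 5, -6) lies on the plane, its equation is x - 8y - 4z = -13.
d = |1·70 + (-8)·8 + (-4)·9 − (-13)| / √(1 + 64 + 16) = |-17| / 9 = 17/9.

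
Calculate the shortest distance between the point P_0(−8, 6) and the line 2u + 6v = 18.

1/√10

d = |2·(-8) + 6·6 − 18| / √(4 + 36) = |2|/(2√10) = 1/√10.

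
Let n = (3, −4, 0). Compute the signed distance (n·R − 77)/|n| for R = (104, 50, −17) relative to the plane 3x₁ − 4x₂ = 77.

7

n·R − 77 = 35.
|n| = 5, so the signed distance is 35/5 = 7.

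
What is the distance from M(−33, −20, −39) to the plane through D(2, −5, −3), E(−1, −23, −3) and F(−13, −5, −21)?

DE = (−3, −18, 0) and DF = (−15, 0, −18), so a normal is n = DE × DF = (324, −54, −270).
Then n·(−33, −20, −39) − 1728 = −810.
|n| = √(104976 + 2916 + 72900) = 54√62, so the distance is |-810|/(54√62) = 15√62/62.

15/√62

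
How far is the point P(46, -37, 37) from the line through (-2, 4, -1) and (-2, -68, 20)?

A direction vector is d = (0, -72, 21).
AP = (48, -41, 38), and AP × d = (1875, -1008, -3456).
|AP × d|² = 16475625 and |d|² = 5625, so the distance is √(16475625/5625) = √2929.

√2929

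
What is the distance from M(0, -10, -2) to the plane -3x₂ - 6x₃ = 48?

2/√5

Normal vector n = (0, -3, -6), and n·(0, -10, -2) - 48 = -6.
|n| = √(0 + 9 + 36) = 3√5, so the distance is |-6|/(3√5) = 2√5/5.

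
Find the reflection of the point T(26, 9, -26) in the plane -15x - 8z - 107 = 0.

With n = (-15, 0, -8), the signed offset is (n·T − 107)/|n|² = -289/289 = -1.
T' = T − 2t·n = (26, 9, -26) − (-2)·(-15, 0, -8) = (-4, 9, -42).

(-4, 9, -42)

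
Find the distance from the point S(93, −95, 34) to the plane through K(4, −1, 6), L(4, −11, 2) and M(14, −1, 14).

28/(3√5)

KL = (0, −10, −4) and KM = (10, 0, 8), so a normal is n = KL × KM = (−80, −40, 100).
n = (−80, −40, 100); n·P − 320 = -560; |n| = 60√5; distance = 560/(60√5) = 28√5/15.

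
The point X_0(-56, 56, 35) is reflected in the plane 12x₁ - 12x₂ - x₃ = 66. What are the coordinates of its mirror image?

With n = (12, -12, -1), the signed offset is (n·X_0 − 66)/|n|² = -1445/289 = -5.
X_0' = X_0 − 2t·n = (-56, 56, 35) − (-10)·(12, -12, -1) = (64, -64, 25).

(64, -64, 25)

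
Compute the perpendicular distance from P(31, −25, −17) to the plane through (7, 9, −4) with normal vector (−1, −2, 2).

The plane has equation n·(r − (7, 9, −4)) = 0, i.e. n·r = -33.
Then n·(31, −25, −17) − (−33) = 18.
|n| = √(1 + 4 + 4) = 3, so the distance is |18|/3 = 6.

6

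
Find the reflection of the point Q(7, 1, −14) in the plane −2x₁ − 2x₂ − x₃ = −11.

n = (−2, −2, −1), |n|² = 9, n·Q − (-11) = 9, so t = 9/9 = 1.
Foot F = Q − 1·n = (9, 3, −13); the reflection is 2F − Q = (11, 5, −12).

(11, 5, -12)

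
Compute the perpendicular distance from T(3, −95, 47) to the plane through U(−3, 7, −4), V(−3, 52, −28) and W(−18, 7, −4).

3

UV = (0, 45, −24) and UW = (−15, 0, 0), so a normal is n = UV × UW = (0, 360, 675).
d = |360·(-95) + 675·47 − (-180)| / √(0 + 129600 + 455625) = |-2295| / 765 = 3.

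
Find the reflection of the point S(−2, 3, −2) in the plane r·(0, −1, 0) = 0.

With n = (0, −1, 0), the signed offset is (n·S − 0)/|n|² = -3/1 = -3.
S' = S − 2t·n = (−2, 3, −2) − (-6)·(0, −1, 0) = (−2, −3, −2).

(-2, -3, -2)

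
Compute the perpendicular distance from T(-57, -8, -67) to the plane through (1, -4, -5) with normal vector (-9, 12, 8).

The plane has equation n·(r − (1, -4, -5)) = 0, i.e. n·r = -97.
Then n·(-57, -8, -67) - (-97) = -22.
|n| = √(81 + 144 + 64) = 17, so the distance is |-22|/17 = 22/17.

22/17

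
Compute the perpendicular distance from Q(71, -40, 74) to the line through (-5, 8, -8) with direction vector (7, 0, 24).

Direction vector d = (7, 0, 24).
AP = (76, -48, 82); AP·d = 2500, |AP|² = 14804, |d|² = 625.
distance² = |AP|² − (AP·d)²/|d|² = 14804 − 6250000/625 = 4804, so the distance is 2√1201.

2√1201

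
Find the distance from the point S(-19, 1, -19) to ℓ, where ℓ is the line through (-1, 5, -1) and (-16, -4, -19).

A direction vector is d = (-15, -9, -18).
AP = (-18, -4, -18); AP·d = 630, |AP|² = 664, |d|² = 630.
distance² = |AP|² − (AP·d)²/|d|² = 664 − 396900/630 = 34, so the distance is √34.

√34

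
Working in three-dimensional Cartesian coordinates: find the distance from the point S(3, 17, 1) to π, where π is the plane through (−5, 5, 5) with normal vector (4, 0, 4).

2√2

The plane has equation n·(r − (−5, 5, 5)) = 0, i.e. n·r = 0.
Then n·(3, 17, 1) − 0 = 16.
|n| = √(16 + 0 + 16) = 4√2, so the distance is |16|/(4√2) = 2√2.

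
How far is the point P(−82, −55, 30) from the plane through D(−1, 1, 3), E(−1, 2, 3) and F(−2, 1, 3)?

27

DE = (0, 1, 0) and DF = (−1, 0, 0), so a normal is n = DE × DF = (0, 0, 1).
Then n·(−82, −55, 30) − 3 = 27.
|n| = √(0 + 0 + 1) = 1, so the distance is |27|/1 = 27.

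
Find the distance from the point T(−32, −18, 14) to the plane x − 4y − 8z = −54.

Normal vector n = (1, −4, −8), and n·(−32, −18, 14) − (−54) = −18.
|n| = √(1 + 16 + 64) = 9, so the distance is |-18|/9 = 2.

2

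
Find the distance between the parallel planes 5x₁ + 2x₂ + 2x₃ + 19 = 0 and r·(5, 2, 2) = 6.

25/√33

With common normal n = (5, 2, 2) (|n| = √33), the distance is |(-19) − 6|/|n| = 25/√33 = 25√33/33.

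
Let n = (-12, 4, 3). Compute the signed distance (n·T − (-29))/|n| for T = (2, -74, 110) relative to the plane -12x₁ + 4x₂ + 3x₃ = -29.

n·T − (-29) = 39.
|n| = 13, so the signed distance is 39/13 = 3.

3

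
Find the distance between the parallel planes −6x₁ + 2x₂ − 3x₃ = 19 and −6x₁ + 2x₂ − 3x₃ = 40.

Both planes have normal n = (−6, 2, −3), |n| = 7. Any point on the first plane is at distance |40 − 19|/|n| = 21/7 = 3 from the second.

3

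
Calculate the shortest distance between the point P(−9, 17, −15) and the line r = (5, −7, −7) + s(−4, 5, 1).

2√41

Direction vector d = (−4, 5, 1).
AP = (−14, 24, −8), and AP × d = (64, 46, 26).
|AP × d|² = 6888 and |d|² = 42, so the distance is √(6888/42) = √164 = 2√41.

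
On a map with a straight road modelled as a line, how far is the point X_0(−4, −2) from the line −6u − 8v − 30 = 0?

The normal to the line is n = (−6, −8) with |n| = 10.
|n·X_0 − 30| = |40 − 30| = 10, so the distance is 10/10 = 1.

1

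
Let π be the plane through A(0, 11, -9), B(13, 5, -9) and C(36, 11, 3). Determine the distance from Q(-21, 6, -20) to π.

7/23

AB = (13, -6, 0) and AC = (36, 0, 12), so a normal is n = AB × AC = (-72, -156, 216).
Then n·(-21, 6, -20) - (-3660) = -84.
|n| = √(5184 + 24336 + 46656) = 276, so the distance is |-84|/276 = 7/23.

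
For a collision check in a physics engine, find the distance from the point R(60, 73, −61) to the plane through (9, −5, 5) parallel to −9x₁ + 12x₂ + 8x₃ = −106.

3

Parallel planes share the normal n = (−9, 12, 8); since (9, −5, 5) lies on the plane, its equation is −9x₁ + 12x₂ + 8x₃ = -101.
Then n·(60, 73, −61) − (−101) = −51.
|n| = √(81 + 144 + 64) = 17, so the distance is |-51|/17 = 3.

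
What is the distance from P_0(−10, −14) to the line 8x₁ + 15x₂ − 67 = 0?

The normal to the line is n = (8, 15) with |n| = 17.
|n·P_0 − 67| = |-290 − 67| = 357, so the distance is 357/17 = 21.

21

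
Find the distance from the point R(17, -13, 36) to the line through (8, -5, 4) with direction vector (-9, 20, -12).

Direction vector d = (-9, 20, -12).
AP = (9, -8, 32), and AP × d = (-544, -180, 108).
|AP × d|² = 340000 and |d|² = 625, so the distance is √(340000/625) = √544 = 4√34.

4√34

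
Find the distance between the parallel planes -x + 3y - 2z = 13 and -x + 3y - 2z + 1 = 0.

√14

Both planes have normal n = (-1, 3, -2), |n| = √14. Any point on the first plane is at distance |(-1) − 13|/|n| = 14/√14 = √14 from the second.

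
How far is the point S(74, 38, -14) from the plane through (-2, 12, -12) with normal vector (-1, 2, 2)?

28/3

The plane has equation n·(r − (-2, 12, -12)) = 0, i.e. n·r = 2.
d = |(-1)·74 + 2·38 + 2·(-14) − 2| / √(1 + 4 + 4) = |-28| / 3 = 28/3.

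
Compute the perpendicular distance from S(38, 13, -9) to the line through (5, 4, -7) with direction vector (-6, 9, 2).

9√13

Direction vector d = (-6, 9, 2).
AP = (33, 9, -2), and AP × d = (36, -54, 351).
|AP × d|² = 127413 and |d|² = 121, so the distance is √(127413/121) = √1053 = 9√13.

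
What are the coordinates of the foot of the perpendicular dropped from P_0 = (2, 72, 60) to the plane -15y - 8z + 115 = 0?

n = (0, -15, -8), |n|² = 289, and n·P_0 − (-115) = -1445.
t = -1445/289 = -5, so the foot is P_0 − t·n = (2, 72, 60) − (-5)·(0, -15, -8) = (2, -3, 20).

(2, -3, 20)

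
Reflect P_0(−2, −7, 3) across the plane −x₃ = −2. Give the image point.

(-2, -7, 1)

With n = (0, 0, −1), the signed offset is (n·P_0 − (-2))/|n|² = -1/1 = -1.
P_0' = P_0 − 2t·n = (−2, −7, 3) − (-2)·(0, 0, −1) = (−2, −7, 1).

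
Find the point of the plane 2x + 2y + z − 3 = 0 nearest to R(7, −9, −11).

The perpendicular from R has direction n = (2, 2, 1): r = (7, −9, −11) + t(2, 2, 1).
Substitute into the plane: n·(R + tn) = 3 gives -15 + 9t = 3, so t = 2.
Foot = (7, −9, −11) + 2·(2, 2, 1) = (11, −5, −9).

(11, -5, -9)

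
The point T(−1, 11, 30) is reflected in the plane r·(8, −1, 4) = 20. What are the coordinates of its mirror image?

With n = (8, −1, 4), the signed offset is (n·T − 20)/|n|² = 81/81 = 1.
T' = T − 2t·n = (−1, 11, 30) − 2·(8, −1, 4) = (−17, 13, 22).

(-17, 13, 22)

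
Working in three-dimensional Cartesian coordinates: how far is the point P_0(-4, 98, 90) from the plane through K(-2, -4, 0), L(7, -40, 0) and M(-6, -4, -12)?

KL = (9, -36, 0) and KM = (-4, 0, -12), so a normal is n = KL × KM = (432, 108, -144).
Then n·(-4, 98, 90) - (-1296) = -2808.
|n| = √(186624 + 11664 + 20736) = 468, so the distance is |-2808|/468 = 6.

6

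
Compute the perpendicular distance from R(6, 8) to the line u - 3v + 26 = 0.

4√10/5

The normal to the line is n = (1, -3) with |n| = √10.
|n·R − (-26)| = |-18 − (-26)| = 8, so the distance is 8/√10 = 4√10/5.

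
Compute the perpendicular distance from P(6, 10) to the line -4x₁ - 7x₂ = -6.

The normal to the line is n = (-4, -7) with |n| = √65.
|n·P − (-6)| = |-94 − (-6)| = 88, so the distance is 88/√65.

88√65/65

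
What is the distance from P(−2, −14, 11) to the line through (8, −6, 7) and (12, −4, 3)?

A direction vector is d = (4, 2, −4).
AP = (−10, −8, 4), and AP × d = (24, −24, 12).
|AP × d|² = 1296 and |d|² = 36, so the distance is √(1296/36) = √36 = 6.

6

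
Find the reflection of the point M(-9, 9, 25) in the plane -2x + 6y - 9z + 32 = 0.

(-13, 21, 7)

With n = (-2, 6, -9), the signed offset is (n·M − (-32))/|n|² = -121/121 = -1.
M' = M − 2t·n = (-9, 9, 25) − (-2)·(-2, 6, -9) = (-13, 21, 7).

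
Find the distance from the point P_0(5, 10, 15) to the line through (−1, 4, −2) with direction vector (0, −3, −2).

3√17

Direction vector d = (0, −3, −2).
AP = (6, 6, 17); AP·d = -52, |AP|² = 361, |d|² = 13.
distance² = |AP|² − (AP·d)²/|d|² = 361 − 2704/13 = 153, so the distance is 3√17.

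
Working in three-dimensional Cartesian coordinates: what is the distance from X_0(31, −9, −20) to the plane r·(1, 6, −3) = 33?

d = |1·31 + 6·(-9) + (-3)·(-20) − 33| / √(1 + 36 + 9) = |4| / √46 = 4/√46.

4/√46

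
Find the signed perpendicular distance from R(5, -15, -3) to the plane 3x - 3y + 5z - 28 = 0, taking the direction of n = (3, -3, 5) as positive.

17√43/43

n·R − 28 = 17.
|n| = √43, so the signed distance is 17√43/43.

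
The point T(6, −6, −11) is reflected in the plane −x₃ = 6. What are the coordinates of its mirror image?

With n = (0, 0, −1), the signed offset is (n·T − 6)/|n|² = 5/1 = 5.
T' = T − 2t·n = (6, −6, −11) − 10·(0, 0, −1) = (6, −6, −1).

(6, -6, -1)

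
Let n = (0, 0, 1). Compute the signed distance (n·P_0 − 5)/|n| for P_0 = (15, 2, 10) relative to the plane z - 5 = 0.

5

n·P_0 − 5 = 5.
|n| = 1, so the signed distance is 5/1 = 5.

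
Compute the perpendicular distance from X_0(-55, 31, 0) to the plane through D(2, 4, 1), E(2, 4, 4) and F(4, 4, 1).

27

DE = (0, 0, 3) and DF = (2, 0, 0), so a normal is n = DE × DF = (0, 6, 0).
Then n·(-55, 31, 0) - 24 = 162.
|n| = √(0 + 36 + 0) = 6, so the distance is |162|/6 = 27.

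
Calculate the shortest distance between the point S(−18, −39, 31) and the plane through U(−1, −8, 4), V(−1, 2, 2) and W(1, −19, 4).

UV = (0, 10, −2) and UW = (2, −11, 0), so a normal is n = UV × UW = (−22, −4, −20).
Then n·(−18, −39, 31) − (−26) = −42.
|n| = √(484 + 16 + 400) = 30, so the distance is |-42|/30 = 7/5.

7/5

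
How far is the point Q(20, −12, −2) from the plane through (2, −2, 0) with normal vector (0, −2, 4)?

6/√5

The plane has equation n·(r − (2, −2, 0)) = 0, i.e. n·r = 4.
d = |(-2)·(-12) + 4·(-2) − 4| / √(0 + 4 + 16) = |12| / (2√5) = 6/√5.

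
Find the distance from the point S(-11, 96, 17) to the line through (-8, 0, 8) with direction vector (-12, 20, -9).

Direction vector d = (-12, 20, -9).
AP = (-3, 96, 9); AP·d = 1875, |AP|² = 9306, |d|² = 625.
distance² = |AP|² − (AP·d)²/|d|² = 9306 − 3515625/625 = 3681, so the distance is 3√409.

3√409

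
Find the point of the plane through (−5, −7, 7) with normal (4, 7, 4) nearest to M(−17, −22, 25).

The perpendicular from M has direction n = (4, 7, 4): r = (−17, −22, 25) + λ(4, 7, 4).
Substitute into the plane: n·(M + λn) = -41 gives -122 + 81λ = -41, so λ = 1.
Foot = (−17, −22, 25) + 1·(4, 7, 4) = (−13, −15, 29).

(-13, -15, 29)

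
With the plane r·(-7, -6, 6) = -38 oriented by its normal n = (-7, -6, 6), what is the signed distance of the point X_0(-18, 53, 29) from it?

n·X_0 − (-38) = 20.
|n| = 11, so the signed distance is 20/11.

20/11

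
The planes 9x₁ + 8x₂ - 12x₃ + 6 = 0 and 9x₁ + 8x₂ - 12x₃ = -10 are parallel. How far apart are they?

Both planes have normal n = (9, 8, -12), |n| = 17. Any point on the first plane is at distance |(-10) − (-6)|/|n| = 4/17 from the second.

4/17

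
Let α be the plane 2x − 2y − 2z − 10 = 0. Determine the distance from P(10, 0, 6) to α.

√3/3

d = |2·10 + (-2)·0 + (-2)·6 − 10| / √(4 + 4 + 4) = |-2| / (2√3) = √3/3.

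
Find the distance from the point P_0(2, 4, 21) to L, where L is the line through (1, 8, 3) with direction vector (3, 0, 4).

2√29

Direction vector d = (3, 0, 4).
AP = (1, −4, 18), and AP × d = (−16, 50, 12).
|AP × d|² = 2900 and |d|² = 25, so the distance is √(2900/25) = √116 = 2√29.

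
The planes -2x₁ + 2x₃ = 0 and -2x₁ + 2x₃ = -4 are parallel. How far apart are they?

√2

With common normal n = (-2, 0, 2) (|n| = 2√2), the distance is |0 − (-4)|/|n| = 4/(2√2) = √2.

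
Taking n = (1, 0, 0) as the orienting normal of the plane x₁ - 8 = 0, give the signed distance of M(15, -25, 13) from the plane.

n·M − 8 = 7.
|n| = 1, so the signed distance is 7/1 = 7.

7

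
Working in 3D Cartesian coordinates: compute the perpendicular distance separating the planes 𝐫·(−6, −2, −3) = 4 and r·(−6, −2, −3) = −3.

Both planes have normal n = (−6, −2, −3), |n| = 7. Any point on the first plane is at distance |(-3) − 4|/|n| = 7/7 = 1 from the second.

1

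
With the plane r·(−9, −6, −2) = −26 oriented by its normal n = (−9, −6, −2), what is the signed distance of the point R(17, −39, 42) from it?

n·R − (-26) = 23.
|n| = 11, so the signed distance is 23/11.

23/11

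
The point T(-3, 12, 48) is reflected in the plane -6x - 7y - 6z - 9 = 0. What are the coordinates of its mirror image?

(-39, -30, 12)

With n = (-6, -7, -6), the signed offset is (n·T − 9)/|n|² = -363/121 = -3.
T' = T − 2t·n = (-3, 12, 48) − (-6)·(-6, -7, -6) = (-39, -30, 12).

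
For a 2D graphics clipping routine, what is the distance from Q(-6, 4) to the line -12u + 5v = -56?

148/13

d = |(-12)·(-6) + 5·4 − (-56)| / √(144 + 25) = |148|/13 = 148/13.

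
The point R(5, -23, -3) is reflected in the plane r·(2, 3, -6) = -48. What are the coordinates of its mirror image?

With n = (2, 3, -6), the signed offset is (n·R − (-48))/|n|² = 7/49 = 1/7.
R' = R − 2t·n = (5, -23, -3) − (2/7)·(2, 3, -6) = (31/7, -167/7, -9/7).

(31/7, -167/7, -9/7)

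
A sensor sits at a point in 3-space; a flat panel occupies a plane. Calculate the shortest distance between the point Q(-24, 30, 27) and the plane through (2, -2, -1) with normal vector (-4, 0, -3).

4

The plane has equation n·(r − (2, -2, -1)) = 0, i.e. n·r = -5.
n = (-4, 0, -3); n·P − (-5) = 20; |n| = 5; distance = 20/5 = 4.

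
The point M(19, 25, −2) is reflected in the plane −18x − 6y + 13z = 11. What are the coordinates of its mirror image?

(-17, 13, 24)

n = (−18, −6, 13), |n|² = 529, n·M − 11 = -529, so t = -529/529 = -1.
Foot F = M − (-1)·n = (1, 19, 11); the reflection is 2F − M = (−17, 13, 24).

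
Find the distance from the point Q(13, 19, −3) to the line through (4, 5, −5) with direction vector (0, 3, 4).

√181

Direction vector d = (0, 3, 4).
AP = (9, 14, 2), and AP × d = (50, −36, 27).
|AP × d|² = 4525 and |d|² = 25, so the distance is √(4525/25) = √181.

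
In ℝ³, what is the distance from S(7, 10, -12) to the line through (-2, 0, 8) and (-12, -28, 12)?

2√89

A direction vector is d = (-10, -28, 4).
AP = (9, 10, -20); AP·d = -450, |AP|² = 581, |d|² = 900.
distance² = |AP|² − (AP·d)²/|d|² = 581 − 202500/900 = 356, so the distance is 2√89.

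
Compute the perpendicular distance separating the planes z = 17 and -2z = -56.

11

Divide the second equation by -2 to match normals: z = 28.
Both planes have normal n = (0, 0, 1), |n| = 1. Any point on the first plane is at distance |28 − 17|/|n| = 11/1 = 11 from the second.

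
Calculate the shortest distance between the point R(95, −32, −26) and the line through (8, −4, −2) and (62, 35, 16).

3√757

A direction vector is d = (54, 39, 18).
AP = (87, −28, −24), and AP × d = (432, −2862, 4905).
|AP × d|² = 32436693 and |d|² = 4761, so the distance is √(32436693/4761) = √6813 = 3√757.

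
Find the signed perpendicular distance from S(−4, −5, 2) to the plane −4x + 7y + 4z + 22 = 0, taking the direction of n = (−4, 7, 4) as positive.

n·S − (-22) = 11.
|n| = 9, so the signed distance is 11/9.

11/9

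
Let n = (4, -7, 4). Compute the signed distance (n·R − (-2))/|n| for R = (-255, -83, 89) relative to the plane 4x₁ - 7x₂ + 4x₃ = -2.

n·R − (-2) = -81.
|n| = 9, so the signed distance is -81/9 = -9.

-9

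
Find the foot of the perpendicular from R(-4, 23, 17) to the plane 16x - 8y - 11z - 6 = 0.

(12, 15, 6)

The perpendicular from R has direction n = (16, -8, -11): r = (-4, 23, 17) + μ(16, -8, -11).
Substitute into the plane: n·(R + μn) = 6 gives -435 + 441μ = 6, so μ = 1.
Foot = (-4, 23, 17) + 1·(16, -8, -11) = (12, 15, 6).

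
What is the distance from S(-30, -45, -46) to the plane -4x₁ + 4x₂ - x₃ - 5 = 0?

Normal vector n = (-4, 4, -1), and n·(-30, -45, -46) - 5 = -19.
|n| = √(16 + 16 + 1) = √33, so the distance is |-19|/√33 = 19/√33.

19/√33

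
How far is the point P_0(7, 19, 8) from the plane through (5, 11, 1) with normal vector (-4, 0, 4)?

5/√2

The plane has equation n·(r − (5, 11, 1)) = 0, i.e. n·r = -16.
Then n·(7, 19, 8) - (-16) = 20.
|n| = √(16 + 0 + 16) = 4√2, so the distance is |20|/(4√2) = 5/√2.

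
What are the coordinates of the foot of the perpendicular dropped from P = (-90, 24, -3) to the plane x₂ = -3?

The perpendicular from P has direction n = (0, 1, 0): r = (-90, 24, -3) + λ(0, 1, 0).
Substitute into the plane: n·(P + λn) = -3 gives 24 + 1λ = -3, so λ = -27.
Foot = (-90, 24, -3) + (-27)·(0, 1, 0) = (-90, -3, -3).

(-90, -3, -3)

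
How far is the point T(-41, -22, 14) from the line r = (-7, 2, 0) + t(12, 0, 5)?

Direction vector d = (12, 0, 5).
AP = (-34, -24, 14), and AP × d = (-120, 338, 288).
|AP × d|² = 211588 and |d|² = 169, so the distance is √(211588/169) = √1252 = 2√313.

2√313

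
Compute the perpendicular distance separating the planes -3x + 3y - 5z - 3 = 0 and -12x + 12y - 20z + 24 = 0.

Divide the second equation by 4 to match normals: -3x + 3y - 5z = -6.
Both planes have normal n = (-3, 3, -5), |n| = √43. Any point on the first plane is at distance |(-6) − 3|/|n| = 9/√43 from the second.

9/√43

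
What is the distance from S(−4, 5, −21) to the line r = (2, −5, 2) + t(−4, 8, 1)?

Direction vector d = (−4, 8, 1).
AP = (−6, 10, −23), and AP × d = (194, 98, −8).
|AP × d|² = 47304 and |d|² = 81, so the distance is √(47304/81) = √584 = 2√146.

2√146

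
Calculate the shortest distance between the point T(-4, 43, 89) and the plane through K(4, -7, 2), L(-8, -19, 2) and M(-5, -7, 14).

KL = (-12, -12, 0) and KM = (-9, 0, 12), so a normal is n = KL × KM = (-144, 144, -108).
Then n·(-4, 43, 89) - (-1800) = -1044.
|n| = √(20736 + 20736 + 11664) = 36√41, so the distance is |-1044|/(36√41) = 29/√41.

29√41/41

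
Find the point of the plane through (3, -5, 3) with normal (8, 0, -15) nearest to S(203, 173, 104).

The perpendicular from S has direction n = (8, 0, -15): r = (203, 173, 104) + t(8, 0, -15).
Substitute into the plane: n·(S + tn) = -21 gives 64 + 289t = -21, so t = -5/17.
Foot = (203, 173, 104) + (-5/17)·(8, 0, -15) = (3411/17, 173, 1843/17).

(3411/17, 173, 1843/17)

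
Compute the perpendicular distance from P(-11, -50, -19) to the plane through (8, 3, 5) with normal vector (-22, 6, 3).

28/23

The plane has equation n·(r − (8, 3, 5)) = 0, i.e. n·r = -143.
d = |(-22)·(-11) + 6·(-50) + 3·(-19) − (-143)| / √(484 + 36 + 9) = |28| / 23 = 28/23.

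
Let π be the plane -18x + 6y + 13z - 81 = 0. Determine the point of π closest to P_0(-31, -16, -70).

The perpendicular from P_0 has direction n = (-18, 6, 13): r = (-31, -16, -70) + μ(-18, 6, 13).
Substitute into the plane: n·(P_0 + μn) = 81 gives -448 + 529μ = 81, so μ = 1.
Foot = (-31, -16, -70) + 1·(-18, 6, 13) = (-49, -10, -57).

(-49, -10, -57)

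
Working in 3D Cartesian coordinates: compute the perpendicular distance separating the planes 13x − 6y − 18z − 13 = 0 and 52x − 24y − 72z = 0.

Divide the second equation by 4 to match normals: 13x − 6y − 18z = 0.
Both planes have normal n = (13, −6, −18), |n| = 23. Any point on the first plane is at distance |0 − 13|/|n| = 13/23 from the second.

13/23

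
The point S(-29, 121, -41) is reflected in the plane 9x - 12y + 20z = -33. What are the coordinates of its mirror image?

(43, 25, 119)

n = (9, -12, 20), |n|² = 625, n·S − (-33) = -2500, so t = -2500/625 = -4.
Foot F = S − (-4)·n = (7, 73, 39); the reflection is 2F − S = (43, 25, 119).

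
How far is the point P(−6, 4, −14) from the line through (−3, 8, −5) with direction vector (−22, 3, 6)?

√106

Direction vector d = (−22, 3, 6).
AP = (−3, −4, −9), and AP × d = (3, 216, −97).
|AP × d|² = 56074 and |d|² = 529, so the distance is √(56074/529) = √106.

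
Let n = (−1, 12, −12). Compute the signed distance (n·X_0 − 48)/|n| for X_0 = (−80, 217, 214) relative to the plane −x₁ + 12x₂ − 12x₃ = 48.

n·X_0 − 48 = 68.
|n| = 17, so the signed distance is 68/17 = 4.

4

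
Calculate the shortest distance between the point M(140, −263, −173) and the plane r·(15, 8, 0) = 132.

8

d = |15·140 + 8·(-263) − 132| / √(225 + 64 + 0) = |-136| / 17 = 8.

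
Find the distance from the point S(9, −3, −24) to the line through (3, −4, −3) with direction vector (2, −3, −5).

2√34

Direction vector d = (2, −3, −5).
AP = (6, 1, −21), and AP × d = (−68, −12, −20).
|AP × d|² = 5168 and |d|² = 38, so the distance is √(5168/38) = √136 = 2√34.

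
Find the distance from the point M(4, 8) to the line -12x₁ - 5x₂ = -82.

The normal to the line is n = (-12, -5) with |n| = 13.
|n·M − (-82)| = |-88 − (-82)| = 6, so the distance is 6/13.

6/13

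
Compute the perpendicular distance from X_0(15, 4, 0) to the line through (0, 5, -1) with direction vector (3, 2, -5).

Direction vector d = (3, 2, -5).
AP = (15, -1, 1); AP·d = 38, |AP|² = 227, |d|² = 38.
distance² = |AP|² − (AP·d)²/|d|² = 227 − 1444/38 = 189, so the distance is 3√21.

3√21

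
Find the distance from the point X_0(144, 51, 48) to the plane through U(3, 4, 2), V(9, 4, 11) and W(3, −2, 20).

7

UV = (6, 0, 9) and UW = (0, −6, 18), so a normal is n = UV × UW = (54, −108, −36).
Then n·(144, 51, 48) − (−342) = 882.
|n| = √(2916 + 11664 + 1296) = 126, so the distance is |882|/126 = 7.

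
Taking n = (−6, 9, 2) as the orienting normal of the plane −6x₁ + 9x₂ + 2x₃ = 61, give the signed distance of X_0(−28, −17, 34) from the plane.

n·X_0 − 61 = 22.
|n| = 11, so the signed distance is 22/11 = 2.

2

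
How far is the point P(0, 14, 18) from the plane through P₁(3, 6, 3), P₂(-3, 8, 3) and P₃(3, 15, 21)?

P₁P₂ = (-6, 2, 0) and P₁P₃ = (0, 9, 18), so a normal is n = P₁P₂ × P₁P₃ = (36, 108, -54).
Then n·(0, 14, 18) - 594 = -54.
|n| = √(1296 + 11664 + 2916) = 126, so the distance is |-54|/126 = 3/7.

3/7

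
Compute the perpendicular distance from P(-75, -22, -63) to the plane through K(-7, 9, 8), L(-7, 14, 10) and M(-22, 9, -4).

KL = (0, 5, 2) and KM = (-15, 0, -12), so a normal is n = KL × KM = (-60, -30, 75).
n = (-60, -30, 75); n·P − 750 = -315; |n| = 45√5; distance = 315/(45√5) = 7/√5.

7/√5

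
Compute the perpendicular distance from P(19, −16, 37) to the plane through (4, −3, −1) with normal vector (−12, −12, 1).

14/17

The plane has equation n·(r − (4, −3, −1)) = 0, i.e. n·r = -13.
n = (−12, −12, 1); n·P − (-13) = 14; |n| = 17; distance = 14/17.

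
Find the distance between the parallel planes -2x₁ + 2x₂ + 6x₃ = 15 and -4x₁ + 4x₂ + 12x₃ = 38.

Divide the second equation by 2 to match normals: -2x₁ + 2x₂ + 6x₃ = 19.
With common normal n = (-2, 2, 6) (|n| = 2√11), the distance is |15 − 19|/|n| = 4/(2√11) = 2/√11.

2/√11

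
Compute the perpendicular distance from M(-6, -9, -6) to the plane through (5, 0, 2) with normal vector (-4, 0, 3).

The plane has equation n·(r − (5, 0, 2)) = 0, i.e. n·r = -14.
d = |(-4)·(-6) + 3·(-6) − (-14)| / √(16 + 0 + 9) = |20| / 5 = 4.

4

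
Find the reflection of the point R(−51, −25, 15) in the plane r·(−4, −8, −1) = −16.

With n = (−4, −8, −1), the signed offset is (n·R − (-16))/|n|² = 405/81 = 5.
R' = R − 2t·n = (−51, −25, 15) − 10·(−4, −8, −1) = (−11, 55, 25).

(-11, 55, 25)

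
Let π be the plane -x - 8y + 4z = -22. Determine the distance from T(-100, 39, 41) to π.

26/9

Normal vector n = (-1, -8, 4), and n·(-100, 39, 41) - (-22) = -26.
|n| = √(1 + 64 + 16) = 9, so the distance is |-26|/9 = 26/9.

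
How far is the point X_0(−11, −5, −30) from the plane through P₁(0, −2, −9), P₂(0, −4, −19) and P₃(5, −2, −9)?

6/√26

P₁P₂ = (0, −2, −10) and P₁P₃ = (5, 0, 0), so a normal is n = P₁P₂ × P₁P₃ = (0, −50, 10).
Then n·(−11, −5, −30) − 10 = −60.
|n| = √(0 + 2500 + 100) = 10√26, so the distance is |-60|/(10√26) = 3√26/13.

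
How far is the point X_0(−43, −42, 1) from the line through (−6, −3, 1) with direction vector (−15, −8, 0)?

17

Direction vector d = (−15, −8, 0).
AP = (−37, −39, 0), and AP × d = (0, 0, −289).
|AP × d|² = 83521 and |d|² = 289, so the distance is √(83521/289) = √289 = 17.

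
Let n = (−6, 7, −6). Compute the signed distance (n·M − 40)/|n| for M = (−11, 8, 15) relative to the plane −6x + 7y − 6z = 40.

n·M − 40 = -8.
|n| = 11, so the signed distance is -8/11.

-8/11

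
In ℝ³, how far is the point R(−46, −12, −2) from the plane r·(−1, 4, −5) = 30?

11√42/21

Normal vector n = (−1, 4, −5), and n·(−46, −12, −2) − 30 = −22.
|n| = √(1 + 16 + 25) = √42, so the distance is |-22|/√42 = 22/√42.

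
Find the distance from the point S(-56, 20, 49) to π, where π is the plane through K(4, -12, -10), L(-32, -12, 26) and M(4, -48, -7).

KL = (-36, 0, 36) and KM = (0, -36, 3), so a normal is n = KL × KM = (1296, 108, 1296).
Then n·(-56, 20, 49) - (-9072) = 2160.
|n| = √(1679616 + 11664 + 1679616) = 1836, so the distance is |2160|/1836 = 20/17.

20/17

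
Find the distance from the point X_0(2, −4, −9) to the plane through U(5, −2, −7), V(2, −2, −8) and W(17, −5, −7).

UV = (−3, 0, −1) and UW = (12, −3, 0), so a normal is n = UV × UW = (−3, −12, 9).
Then n·(2, −4, −9) − (−54) = 15.
|n| = √(9 + 144 + 81) = 3√26, so the distance is |15|/(3√26) = 5√26/26.

5/√26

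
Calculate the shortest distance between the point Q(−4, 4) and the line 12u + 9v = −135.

41/5

d = |12·(-4) + 9·4 − (-135)| / √(144 + 81) = |123|/15 = 41/5.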